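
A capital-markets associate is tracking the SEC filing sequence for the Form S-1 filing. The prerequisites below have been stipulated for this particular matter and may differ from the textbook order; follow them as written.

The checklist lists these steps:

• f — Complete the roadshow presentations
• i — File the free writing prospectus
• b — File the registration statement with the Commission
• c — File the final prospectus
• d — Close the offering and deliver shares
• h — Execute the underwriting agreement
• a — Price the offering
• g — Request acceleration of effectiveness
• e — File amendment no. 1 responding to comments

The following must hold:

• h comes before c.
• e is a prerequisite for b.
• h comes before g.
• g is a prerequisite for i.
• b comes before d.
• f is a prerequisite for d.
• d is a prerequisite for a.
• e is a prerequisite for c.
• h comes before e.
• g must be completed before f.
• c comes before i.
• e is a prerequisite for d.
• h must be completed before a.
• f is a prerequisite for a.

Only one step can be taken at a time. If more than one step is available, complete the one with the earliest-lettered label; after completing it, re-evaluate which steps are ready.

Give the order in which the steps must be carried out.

h is the only step with nothing outstanding, so it goes first.
e and g are both available; e has the earlier label → e.
b and c now also ready, so the ready set is {b, c, g}; b has the earlier label → b.
Now c and g have their prerequisites met. c has the earlier label, so c next.
Next only g has its prerequisites met → g.
Ready: f and i. f has the earlier label → f.
Ready: d and i. d has the earlier label → d.
a and i are both available; a has the earlier label → a.
i needed c and g, now all done → i.

h, e, b, c, g, f, d, a, i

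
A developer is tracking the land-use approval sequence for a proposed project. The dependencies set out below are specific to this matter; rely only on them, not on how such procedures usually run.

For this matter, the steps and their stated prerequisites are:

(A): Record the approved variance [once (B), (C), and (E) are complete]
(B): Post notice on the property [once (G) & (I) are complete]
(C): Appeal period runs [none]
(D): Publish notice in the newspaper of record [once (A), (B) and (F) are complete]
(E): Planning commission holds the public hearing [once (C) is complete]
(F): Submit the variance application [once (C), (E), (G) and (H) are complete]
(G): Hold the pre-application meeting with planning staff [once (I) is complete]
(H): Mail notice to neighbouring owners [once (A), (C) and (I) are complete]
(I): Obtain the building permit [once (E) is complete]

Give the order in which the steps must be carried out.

(C) has no prerequisites → (C) first.
(E) needed (C), now all done → (E).
Next only (I) has its prerequisites met → (I).
(G) needed (I), now all done → (G).
(B) needed (G) and (I), now all done → (B).
(A) needed (B), (C) and (E), now all done → (A).
That leaves (H) as the only ready step → (H).
(F) needed (C), (E), (G) and (H), now all done → (F).
(D) needed (A), (B) and (F), now all done → (D).

(C), (E), (I), (G), (B), (A), (H), (F), (D)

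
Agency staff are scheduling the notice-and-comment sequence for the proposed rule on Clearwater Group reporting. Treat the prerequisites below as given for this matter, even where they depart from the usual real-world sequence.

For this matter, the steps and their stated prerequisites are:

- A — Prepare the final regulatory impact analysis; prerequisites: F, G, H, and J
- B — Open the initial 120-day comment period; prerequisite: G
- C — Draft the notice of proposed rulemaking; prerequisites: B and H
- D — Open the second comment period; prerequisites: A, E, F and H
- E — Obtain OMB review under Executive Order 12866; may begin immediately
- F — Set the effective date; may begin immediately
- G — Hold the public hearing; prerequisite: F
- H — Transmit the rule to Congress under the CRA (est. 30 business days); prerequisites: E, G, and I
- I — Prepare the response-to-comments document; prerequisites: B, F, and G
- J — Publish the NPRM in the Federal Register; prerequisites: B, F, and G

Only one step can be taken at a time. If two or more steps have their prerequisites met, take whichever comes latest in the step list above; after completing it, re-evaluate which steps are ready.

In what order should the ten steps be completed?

F G E B J I H C A D

F and E have no prerequisites; F is listed later, so F is first.
Ready: G and E. G is listed later → G.
Ready: E and B. E is listed later → E.
Next only B has its prerequisites met → B.
Ready: J and I. J is listed later → J.
I needed G, F and B, now all done → I.
H needed I, G and E, now all done → H.
C and A are both available; C is listed later → C.
A is the only step now ready → A.
D needed H, F, E and A, now all done → D.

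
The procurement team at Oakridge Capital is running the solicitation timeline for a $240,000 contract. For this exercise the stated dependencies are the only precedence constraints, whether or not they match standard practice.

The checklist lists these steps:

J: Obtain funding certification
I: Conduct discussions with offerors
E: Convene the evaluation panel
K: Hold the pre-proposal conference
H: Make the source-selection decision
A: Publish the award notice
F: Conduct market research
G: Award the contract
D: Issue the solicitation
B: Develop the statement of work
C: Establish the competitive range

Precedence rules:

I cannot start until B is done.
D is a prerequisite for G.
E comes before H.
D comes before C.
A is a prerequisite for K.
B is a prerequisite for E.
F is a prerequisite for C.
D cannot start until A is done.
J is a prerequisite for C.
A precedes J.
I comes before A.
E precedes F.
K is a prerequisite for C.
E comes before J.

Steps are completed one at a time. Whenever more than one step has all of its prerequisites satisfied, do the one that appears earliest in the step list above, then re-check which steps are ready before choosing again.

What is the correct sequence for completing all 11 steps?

B I E H A J K F D G C

Only B has no prerequisites, so it is first.
Ready: I and E. I is listed earlier → I.
A now also ready, so the ready set is {E, A}; E is listed earlier → E.
H and F now also ready, so the ready set is {H, A, F}; H is listed earlier → H.
Ready: A and F. A is listed earlier → A.
J, K and D now also ready, so the ready set is {J, K, F, D}; J is listed earlier → J.
K, F and D are all available; K is listed earlier → K.
Ready: F and D. F is listed earlier → F.
That leaves D as the only ready step → D.
G and C are both available; G is listed earlier → G.
C is the only step now ready → C.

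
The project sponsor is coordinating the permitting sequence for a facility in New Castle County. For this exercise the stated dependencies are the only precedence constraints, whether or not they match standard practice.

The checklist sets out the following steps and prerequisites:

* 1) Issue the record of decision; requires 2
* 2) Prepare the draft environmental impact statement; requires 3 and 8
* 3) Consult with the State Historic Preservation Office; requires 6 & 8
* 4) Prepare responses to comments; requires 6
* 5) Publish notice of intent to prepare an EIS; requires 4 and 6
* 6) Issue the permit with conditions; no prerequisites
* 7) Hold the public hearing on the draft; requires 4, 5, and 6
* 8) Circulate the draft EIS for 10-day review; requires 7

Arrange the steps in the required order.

6, 4, 5, 7, 8, 3, 2, 1

Only 6 has no prerequisites, so it is first.
4 needed 6, now all done → 4.
5 needed 4 and 6, now all done → 5.
That leaves 7 as the only ready step → 7.
8 needed 7, now all done → 8.
3 is the only step now ready → 3.
2 needed 3 and 8, now all done → 2.
1 needed 2, now all done → 1.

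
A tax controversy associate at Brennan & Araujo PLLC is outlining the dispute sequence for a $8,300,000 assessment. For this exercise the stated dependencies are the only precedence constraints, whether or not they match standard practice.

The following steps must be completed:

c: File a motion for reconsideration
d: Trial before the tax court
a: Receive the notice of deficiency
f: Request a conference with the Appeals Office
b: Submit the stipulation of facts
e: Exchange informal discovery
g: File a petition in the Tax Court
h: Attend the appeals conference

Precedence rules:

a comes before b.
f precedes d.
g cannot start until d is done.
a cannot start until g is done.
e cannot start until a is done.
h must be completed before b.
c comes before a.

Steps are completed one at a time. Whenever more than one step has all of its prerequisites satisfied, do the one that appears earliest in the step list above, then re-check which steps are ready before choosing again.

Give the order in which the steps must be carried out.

c, f, d, g, a, e, h, b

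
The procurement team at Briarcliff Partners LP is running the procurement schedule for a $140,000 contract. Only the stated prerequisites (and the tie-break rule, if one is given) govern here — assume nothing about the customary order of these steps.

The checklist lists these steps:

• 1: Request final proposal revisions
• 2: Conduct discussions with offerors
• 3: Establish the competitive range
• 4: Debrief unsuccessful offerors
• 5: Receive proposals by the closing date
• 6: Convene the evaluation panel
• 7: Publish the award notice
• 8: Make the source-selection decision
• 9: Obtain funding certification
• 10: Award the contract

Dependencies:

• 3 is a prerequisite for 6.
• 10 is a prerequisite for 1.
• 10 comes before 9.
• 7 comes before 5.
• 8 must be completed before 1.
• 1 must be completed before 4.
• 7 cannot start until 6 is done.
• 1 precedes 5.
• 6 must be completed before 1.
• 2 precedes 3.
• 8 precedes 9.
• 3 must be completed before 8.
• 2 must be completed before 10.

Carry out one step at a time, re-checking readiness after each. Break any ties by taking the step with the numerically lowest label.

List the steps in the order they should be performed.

2, 3, 6, 7, 8, 10, 1, 4, 5, 9

2 has no prerequisites → 2 first.
Ready: 3 and 10. 3 has the earlier label → 3.
Ready: 6, 8 and 10. 6 has the earlier label → 6.
7, 8 and 10 are all available; 7 has the earlier label → 7.
8 and 10 are both available; 8 has the earlier label → 8.
That leaves 10 as the only ready step → 10.
Ready: 1 and 9. 1 has the earlier label → 1.
Ready: 4, 5 and 9. 4 has the earlier label → 4.
5 and 9 are both available; 5 has the earlier label → 5.
9 needed 8 and 10, now all done → 9.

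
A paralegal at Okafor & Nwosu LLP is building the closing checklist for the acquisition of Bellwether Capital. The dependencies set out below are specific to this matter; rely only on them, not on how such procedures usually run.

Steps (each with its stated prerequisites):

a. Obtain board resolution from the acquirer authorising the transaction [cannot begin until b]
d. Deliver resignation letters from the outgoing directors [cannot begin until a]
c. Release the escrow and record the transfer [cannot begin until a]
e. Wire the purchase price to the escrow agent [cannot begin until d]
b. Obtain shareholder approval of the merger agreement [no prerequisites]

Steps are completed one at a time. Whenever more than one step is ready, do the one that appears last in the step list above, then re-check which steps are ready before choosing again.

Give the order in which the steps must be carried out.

b, a, c, d, e

Only b has no prerequisites, so it is first.
a needed b, now all done → a.
c and d are both available; c is listed later → c.
d needed a, now all done → d.
e needed d, now all done → e.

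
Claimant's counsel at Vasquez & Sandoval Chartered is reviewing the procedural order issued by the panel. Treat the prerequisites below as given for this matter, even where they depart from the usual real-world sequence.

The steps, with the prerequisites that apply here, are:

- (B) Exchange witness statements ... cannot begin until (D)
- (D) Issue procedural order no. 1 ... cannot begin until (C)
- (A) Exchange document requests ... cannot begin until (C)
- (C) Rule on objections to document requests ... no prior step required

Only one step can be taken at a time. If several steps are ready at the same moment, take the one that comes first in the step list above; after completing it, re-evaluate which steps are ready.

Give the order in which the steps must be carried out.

(C) (D) (B) (A)

(C) has no prerequisites → (C) first.
Now (D) and (A) have their prerequisites met. (D) is listed earlier, so (D) next.
(B) and (A) are both available; (B) is listed earlier → (B).
Next only (A) has its prerequisites met → (A).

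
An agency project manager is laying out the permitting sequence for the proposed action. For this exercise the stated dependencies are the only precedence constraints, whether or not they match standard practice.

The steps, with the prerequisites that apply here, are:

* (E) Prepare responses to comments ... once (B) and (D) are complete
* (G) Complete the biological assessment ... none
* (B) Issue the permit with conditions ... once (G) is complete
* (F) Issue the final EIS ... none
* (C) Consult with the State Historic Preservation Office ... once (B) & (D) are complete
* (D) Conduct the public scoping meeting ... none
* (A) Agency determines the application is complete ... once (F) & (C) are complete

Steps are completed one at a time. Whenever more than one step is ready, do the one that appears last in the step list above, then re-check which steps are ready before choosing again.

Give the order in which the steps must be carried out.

(D), (F) and (G) have no prerequisites; (D) is listed later, so (D) is first.
Ready: (F) and (G). (F) is listed later → (F).
That leaves (G) as the only ready step → (G).
(B) is the only step now ready → (B).
Now (C) and (E) have their prerequisites met. (C) is listed later, so (C) next.
(A) and (E) are both available; (A) is listed later → (A).
(E) needed (D) and (B), now all done → (E).

(D) (F) (G) (B) (C) (A) (E)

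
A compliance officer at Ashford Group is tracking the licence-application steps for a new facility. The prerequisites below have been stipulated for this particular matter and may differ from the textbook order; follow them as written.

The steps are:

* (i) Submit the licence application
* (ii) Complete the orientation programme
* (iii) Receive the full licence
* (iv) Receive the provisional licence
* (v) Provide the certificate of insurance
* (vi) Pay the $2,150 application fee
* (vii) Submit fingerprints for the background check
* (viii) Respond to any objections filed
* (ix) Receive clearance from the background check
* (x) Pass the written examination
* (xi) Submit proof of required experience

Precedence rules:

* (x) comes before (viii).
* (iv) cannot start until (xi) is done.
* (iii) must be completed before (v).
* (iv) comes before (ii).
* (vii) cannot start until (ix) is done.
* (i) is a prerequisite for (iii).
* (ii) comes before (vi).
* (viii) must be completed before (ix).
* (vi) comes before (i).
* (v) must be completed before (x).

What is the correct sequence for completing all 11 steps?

Only (xi) has no prerequisites, so it is first.
(iv) needed (xi), now all done → (iv).
(ii) is the only step now ready → (ii).
(vi) needed (ii), now all done → (vi).
Next only (i) has its prerequisites met → (i).
(iii) needed (i), now all done → (iii).
(v) is the only step now ready → (v).
(x) needed (v), now all done → (x).
That leaves (viii) as the only ready step → (viii).
That leaves (ix) as the only ready step → (ix).
(vii) needed (ix), now all done → (vii).

(xi), (iv), (ii), (vi), (i), (iii), (v), (x), (viii), (ix), (vii)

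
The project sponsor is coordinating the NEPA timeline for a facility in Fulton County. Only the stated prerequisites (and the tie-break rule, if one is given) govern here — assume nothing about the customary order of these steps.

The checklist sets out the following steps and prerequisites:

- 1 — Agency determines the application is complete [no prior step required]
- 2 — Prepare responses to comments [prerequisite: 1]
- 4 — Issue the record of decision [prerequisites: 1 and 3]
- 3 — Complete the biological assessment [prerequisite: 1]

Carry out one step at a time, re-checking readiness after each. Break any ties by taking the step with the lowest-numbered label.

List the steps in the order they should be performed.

Only 1 has no prerequisites, so it is first.
2 and 3 are both available; 2 has the earlier label → 2.
3 needed 1, now all done → 3.
4 needed 1 and 3, now all done → 4.

1 2 3 4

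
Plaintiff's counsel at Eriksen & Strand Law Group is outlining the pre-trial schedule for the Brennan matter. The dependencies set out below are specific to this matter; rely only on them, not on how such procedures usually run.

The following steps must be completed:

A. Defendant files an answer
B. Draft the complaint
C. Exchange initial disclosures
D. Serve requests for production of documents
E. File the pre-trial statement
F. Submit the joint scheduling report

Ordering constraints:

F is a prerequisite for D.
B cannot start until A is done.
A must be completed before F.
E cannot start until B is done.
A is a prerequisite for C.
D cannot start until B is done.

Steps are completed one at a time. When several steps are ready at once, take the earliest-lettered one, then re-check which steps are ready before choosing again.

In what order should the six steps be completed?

A has no prerequisites → A first.
Ready: B, C and F. B has the earlier label → B.
E now also ready, so the ready set is {C, E, F}; C has the earlier label → C.
E and F are both available; E has the earlier label → E.
F needed A, now all done → F.
That leaves D as the only ready step → D.

A, B, C, E, F, D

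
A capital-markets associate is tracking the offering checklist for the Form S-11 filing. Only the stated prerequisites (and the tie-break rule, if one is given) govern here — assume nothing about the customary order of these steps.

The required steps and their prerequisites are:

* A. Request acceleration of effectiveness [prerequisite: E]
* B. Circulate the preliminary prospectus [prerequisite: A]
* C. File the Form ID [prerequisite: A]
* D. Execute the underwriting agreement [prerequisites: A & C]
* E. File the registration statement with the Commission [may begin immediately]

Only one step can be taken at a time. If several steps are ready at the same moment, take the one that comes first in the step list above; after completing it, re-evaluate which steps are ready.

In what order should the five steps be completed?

E has no prerequisites → E first.
That leaves A as the only ready step → A.
Now B and C have their prerequisites met. B is listed earlier, so B next.
That leaves C as the only ready step → C.
D needed A and C, now all done → D.

E → A → B → C → D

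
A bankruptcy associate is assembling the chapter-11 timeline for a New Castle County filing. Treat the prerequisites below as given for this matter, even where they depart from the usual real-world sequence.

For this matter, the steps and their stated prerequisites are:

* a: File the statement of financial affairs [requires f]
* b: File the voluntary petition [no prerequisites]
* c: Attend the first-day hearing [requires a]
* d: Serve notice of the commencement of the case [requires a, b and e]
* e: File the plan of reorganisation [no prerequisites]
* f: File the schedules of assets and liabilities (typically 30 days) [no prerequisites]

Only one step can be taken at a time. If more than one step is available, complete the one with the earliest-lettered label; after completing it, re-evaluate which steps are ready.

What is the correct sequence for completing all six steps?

b e f a c d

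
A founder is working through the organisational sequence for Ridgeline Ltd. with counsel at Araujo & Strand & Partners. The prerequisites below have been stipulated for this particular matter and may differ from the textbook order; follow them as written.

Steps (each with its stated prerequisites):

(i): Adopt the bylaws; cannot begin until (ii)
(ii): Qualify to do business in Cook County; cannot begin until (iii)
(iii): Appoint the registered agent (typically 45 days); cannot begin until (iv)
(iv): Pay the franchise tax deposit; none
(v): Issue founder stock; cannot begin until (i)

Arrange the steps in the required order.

(iv) → (iii) → (ii) → (i) → (v)

(iv) has no prerequisites → (iv) first.
(iii) needed (iv), now all done → (iii).
(ii) needed (iii), now all done → (ii).
(i) is the only step now ready → (i).
(v) is the only step now ready → (v).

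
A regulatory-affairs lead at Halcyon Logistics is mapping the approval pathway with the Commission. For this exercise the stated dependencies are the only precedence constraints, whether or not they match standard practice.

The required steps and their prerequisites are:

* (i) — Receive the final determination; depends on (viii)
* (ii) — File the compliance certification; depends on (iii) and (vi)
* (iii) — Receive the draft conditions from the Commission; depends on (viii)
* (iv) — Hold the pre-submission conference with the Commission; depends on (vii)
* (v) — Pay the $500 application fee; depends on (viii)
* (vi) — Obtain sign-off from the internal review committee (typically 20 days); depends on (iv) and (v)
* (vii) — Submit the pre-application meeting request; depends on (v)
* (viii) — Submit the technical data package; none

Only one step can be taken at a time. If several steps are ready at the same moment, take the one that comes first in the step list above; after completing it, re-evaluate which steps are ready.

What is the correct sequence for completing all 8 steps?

(viii) (i) (iii) (v) (vii) (iv) (vi) (ii)

(viii) is the only step with nothing outstanding, so it goes first.
Now (i), (iii) and (v) have their prerequisites met. (i) is listed earlier, so (i) next.
Now (iii) and (v) have their prerequisites met. (iii) is listed earlier, so (iii) next.
(v) is the only step now ready → (v).
Next only (vii) has its prerequisites met → (vii).
(iv) is the only step now ready → (iv).
(vi) is the only step now ready → (vi).
(ii) is the only step now ready → (ii).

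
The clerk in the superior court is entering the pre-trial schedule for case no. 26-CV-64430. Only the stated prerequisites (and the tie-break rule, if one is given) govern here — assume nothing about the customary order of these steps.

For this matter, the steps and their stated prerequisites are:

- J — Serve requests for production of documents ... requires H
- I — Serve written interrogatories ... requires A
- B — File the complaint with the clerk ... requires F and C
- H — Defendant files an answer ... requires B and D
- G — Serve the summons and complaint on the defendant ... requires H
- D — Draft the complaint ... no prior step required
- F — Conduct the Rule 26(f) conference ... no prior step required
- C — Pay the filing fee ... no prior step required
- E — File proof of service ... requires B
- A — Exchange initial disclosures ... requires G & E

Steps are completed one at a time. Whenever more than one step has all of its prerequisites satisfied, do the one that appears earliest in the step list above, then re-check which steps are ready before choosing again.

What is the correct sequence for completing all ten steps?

D → F → C → B → H → J → G → E → A → I

Nothing is required for D, F and C. D is listed earlier → D first.
F and C are both available; F is listed earlier → F.
Next only C has its prerequisites met → C.
B needed F and C, now all done → B.
H and E are both available; H is listed earlier → H.
J and G now also ready, so the ready set is {J, G, E}; J is listed earlier → J.
Ready: G and E. G is listed earlier → G.
E needed B, now all done → E.
A needed G and E, now all done → A.
I needed A, now all done → I.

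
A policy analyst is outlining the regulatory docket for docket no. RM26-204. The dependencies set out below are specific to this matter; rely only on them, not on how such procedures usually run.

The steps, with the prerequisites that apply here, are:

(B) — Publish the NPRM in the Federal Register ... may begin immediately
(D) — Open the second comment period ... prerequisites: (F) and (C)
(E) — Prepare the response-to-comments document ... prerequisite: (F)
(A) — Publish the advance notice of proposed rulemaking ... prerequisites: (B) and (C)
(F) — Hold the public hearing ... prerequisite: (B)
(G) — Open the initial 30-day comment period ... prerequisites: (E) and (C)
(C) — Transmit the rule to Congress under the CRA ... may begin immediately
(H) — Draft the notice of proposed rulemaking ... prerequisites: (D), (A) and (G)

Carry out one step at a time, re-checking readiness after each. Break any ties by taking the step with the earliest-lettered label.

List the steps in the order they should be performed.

(B) → (C) → (A) → (F) → (D) → (E) → (G) → (H)

(B) and (C) have no prerequisites; (B) has the earlier label, so (B) is first.
(F) now also ready, so the ready set is {(C), (F)}; (C) has the earlier label → (C).
(A) now also ready, so the ready set is {(A), (F)}; (A) has the earlier label → (A).
(F) needed (B), now all done → (F).
(D) and (E) are both available; (D) has the earlier label → (D).
Next only (E) has its prerequisites met → (E).
Next only (G) has its prerequisites met → (G).
(H) needed (A), (D) and (G), now all done → (H).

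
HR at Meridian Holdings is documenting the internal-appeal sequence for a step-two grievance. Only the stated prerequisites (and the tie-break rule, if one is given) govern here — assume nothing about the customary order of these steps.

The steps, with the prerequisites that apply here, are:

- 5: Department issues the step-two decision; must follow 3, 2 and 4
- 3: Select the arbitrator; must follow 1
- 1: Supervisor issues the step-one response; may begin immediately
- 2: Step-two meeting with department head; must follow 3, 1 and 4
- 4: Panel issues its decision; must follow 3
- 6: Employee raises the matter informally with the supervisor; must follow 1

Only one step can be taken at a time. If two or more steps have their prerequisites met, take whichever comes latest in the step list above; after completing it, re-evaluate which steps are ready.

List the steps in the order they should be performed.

1 is the only step with nothing outstanding, so it goes first.
Ready: 6 and 3. 6 is listed later → 6.
3 needed 1, now all done → 3.
Next only 4 has its prerequisites met → 4.
2 needed 4, 1 and 3, now all done → 2.
5 needed 4, 2 and 3, now all done → 5.

1, 6, 3, 4, 2, 5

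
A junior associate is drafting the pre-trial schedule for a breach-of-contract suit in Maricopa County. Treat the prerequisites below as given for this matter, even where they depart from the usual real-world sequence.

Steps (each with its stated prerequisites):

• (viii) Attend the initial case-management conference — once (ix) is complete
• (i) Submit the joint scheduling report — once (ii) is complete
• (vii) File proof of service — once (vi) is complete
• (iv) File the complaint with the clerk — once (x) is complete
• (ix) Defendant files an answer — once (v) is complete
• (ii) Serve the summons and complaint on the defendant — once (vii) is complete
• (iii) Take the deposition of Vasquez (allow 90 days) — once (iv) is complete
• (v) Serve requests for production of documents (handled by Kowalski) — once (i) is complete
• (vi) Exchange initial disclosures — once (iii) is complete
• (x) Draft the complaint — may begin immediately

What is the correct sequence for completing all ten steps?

Only (x) has no prerequisites, so it is first.
(iv) needed (x), now all done → (iv).
(iii) needed (iv), now all done → (iii).
(vi) needed (iii), now all done → (vi).
Next only (vii) has its prerequisites met → (vii).
(ii) is the only step now ready → (ii).
(i) needed (ii), now all done → (i).
That leaves (v) as the only ready step → (v).
(ix) needed (v), now all done → (ix).
(viii) is the only step now ready → (viii).

(x) (iv) (iii) (vi) (vii) (ii) (i) (v) (ix) (viii)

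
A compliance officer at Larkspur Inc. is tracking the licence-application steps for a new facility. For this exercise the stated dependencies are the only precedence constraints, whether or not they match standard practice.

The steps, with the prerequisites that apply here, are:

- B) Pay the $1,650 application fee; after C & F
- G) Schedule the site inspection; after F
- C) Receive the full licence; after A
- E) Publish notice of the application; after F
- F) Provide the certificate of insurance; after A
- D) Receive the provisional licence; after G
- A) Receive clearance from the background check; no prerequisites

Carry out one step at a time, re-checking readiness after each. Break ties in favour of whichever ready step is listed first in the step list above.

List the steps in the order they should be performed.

A, C, F, B, G, E, D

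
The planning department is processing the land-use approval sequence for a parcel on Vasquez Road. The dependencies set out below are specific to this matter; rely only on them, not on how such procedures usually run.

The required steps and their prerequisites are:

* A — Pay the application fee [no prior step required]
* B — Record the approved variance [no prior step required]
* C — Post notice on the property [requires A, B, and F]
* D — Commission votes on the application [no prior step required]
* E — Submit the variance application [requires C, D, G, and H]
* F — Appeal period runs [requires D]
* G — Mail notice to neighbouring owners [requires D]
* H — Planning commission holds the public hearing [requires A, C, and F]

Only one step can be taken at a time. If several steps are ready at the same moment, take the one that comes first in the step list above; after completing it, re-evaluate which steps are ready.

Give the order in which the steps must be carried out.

A B D F C G H E

Nothing is required for A, B and D. A is listed earlier → A first.
Now B and D have their prerequisites met. B is listed earlier, so B next.
That leaves D as the only ready step → D.
Ready: F and G. F is listed earlier → F.
C and G are both available; C is listed earlier → C.
Ready: G and H. G is listed earlier → G.
H needed A, C and F, now all done → H.
E is the only step now ready → E.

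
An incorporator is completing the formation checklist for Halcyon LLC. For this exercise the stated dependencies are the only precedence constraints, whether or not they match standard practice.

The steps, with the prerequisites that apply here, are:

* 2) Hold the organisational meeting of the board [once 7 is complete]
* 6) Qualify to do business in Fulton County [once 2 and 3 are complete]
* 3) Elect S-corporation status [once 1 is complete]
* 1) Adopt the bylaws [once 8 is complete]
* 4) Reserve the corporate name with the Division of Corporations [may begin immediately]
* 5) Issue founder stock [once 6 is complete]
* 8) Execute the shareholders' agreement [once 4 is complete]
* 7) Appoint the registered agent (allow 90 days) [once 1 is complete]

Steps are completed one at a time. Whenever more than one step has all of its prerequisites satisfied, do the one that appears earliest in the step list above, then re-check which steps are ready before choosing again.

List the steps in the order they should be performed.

4 has no prerequisites → 4 first.
That leaves 8 as the only ready step → 8.
1 is the only step now ready → 1.
Ready: 3 and 7. 3 is listed earlier → 3.
That leaves 7 as the only ready step → 7.
2 needed 7, now all done → 2.
6 is the only step now ready → 6.
5 is the only step now ready → 5.

4 8 1 3 7 2 6 5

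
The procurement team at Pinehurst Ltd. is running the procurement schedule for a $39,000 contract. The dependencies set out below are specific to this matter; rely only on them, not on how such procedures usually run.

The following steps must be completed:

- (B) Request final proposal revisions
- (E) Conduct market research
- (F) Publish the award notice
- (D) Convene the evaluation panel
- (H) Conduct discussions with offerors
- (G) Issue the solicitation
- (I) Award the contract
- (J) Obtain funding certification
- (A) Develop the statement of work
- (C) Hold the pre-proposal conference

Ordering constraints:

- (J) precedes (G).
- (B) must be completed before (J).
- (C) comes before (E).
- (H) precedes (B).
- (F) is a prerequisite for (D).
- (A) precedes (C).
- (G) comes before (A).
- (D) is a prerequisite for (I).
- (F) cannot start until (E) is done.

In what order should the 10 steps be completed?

(H) has no prerequisites → (H) first.
That leaves (B) as the only ready step → (B).
Next only (J) has its prerequisites met → (J).
(G) needed (J), now all done → (G).
(A) needed (G), now all done → (A).
(C) needed (A), now all done → (C).
(E) needed (C), now all done → (E).
(F) is the only step now ready → (F).
(D) is the only step now ready → (D).
(I) is the only step now ready → (I).

(H), (B), (J), (G), (A), (C), (E), (F), (D), (I)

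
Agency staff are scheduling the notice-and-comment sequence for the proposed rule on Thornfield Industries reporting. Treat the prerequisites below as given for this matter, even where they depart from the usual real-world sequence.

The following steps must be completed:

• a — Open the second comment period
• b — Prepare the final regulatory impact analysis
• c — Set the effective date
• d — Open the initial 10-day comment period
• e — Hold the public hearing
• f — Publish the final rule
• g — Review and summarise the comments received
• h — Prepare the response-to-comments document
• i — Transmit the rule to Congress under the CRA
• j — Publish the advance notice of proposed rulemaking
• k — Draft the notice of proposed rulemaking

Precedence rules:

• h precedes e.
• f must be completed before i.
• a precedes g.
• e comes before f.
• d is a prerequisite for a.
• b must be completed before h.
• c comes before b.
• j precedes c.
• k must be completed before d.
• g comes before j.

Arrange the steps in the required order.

Only k has no prerequisites, so it is first.
Next only d has its prerequisites met → d.
a is the only step now ready → a.
That leaves g as the only ready step → g.
j needed g, now all done → j.
Next only c has its prerequisites met → c.
b needed c, now all done → b.
Next only h has its prerequisites met → h.
e needed h, now all done → e.
f is the only step now ready → f.
That leaves i as the only ready step → i.

k, d, a, g, j, c, b, h, e, f, i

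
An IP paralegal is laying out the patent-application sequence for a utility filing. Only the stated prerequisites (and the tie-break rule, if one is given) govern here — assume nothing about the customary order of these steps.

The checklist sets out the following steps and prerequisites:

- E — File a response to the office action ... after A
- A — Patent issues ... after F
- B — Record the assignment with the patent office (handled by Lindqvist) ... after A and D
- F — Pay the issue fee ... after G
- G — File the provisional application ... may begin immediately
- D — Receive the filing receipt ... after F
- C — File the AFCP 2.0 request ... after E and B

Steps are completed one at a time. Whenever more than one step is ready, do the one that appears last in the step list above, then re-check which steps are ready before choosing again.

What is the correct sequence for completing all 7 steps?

G, F, D, A, B, E, C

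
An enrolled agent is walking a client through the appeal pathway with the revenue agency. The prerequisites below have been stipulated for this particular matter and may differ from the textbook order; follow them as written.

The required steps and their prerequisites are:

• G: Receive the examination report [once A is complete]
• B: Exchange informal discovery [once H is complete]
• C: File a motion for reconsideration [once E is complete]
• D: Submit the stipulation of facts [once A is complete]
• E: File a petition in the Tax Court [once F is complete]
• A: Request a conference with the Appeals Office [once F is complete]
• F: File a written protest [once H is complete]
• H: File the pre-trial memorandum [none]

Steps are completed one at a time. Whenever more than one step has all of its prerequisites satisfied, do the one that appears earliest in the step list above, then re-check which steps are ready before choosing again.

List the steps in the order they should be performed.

H, B, F, E, C, A, G, D

Only H has no prerequisites, so it is first.
B and F are both available; B is listed earlier → B.
F needed H, now all done → F.
Now E and A have their prerequisites met. E is listed earlier, so E next.
C and A are both available; C is listed earlier → C.
A is the only step now ready → A.
Ready: G and D. G is listed earlier → G.
D is the only step now ready → D.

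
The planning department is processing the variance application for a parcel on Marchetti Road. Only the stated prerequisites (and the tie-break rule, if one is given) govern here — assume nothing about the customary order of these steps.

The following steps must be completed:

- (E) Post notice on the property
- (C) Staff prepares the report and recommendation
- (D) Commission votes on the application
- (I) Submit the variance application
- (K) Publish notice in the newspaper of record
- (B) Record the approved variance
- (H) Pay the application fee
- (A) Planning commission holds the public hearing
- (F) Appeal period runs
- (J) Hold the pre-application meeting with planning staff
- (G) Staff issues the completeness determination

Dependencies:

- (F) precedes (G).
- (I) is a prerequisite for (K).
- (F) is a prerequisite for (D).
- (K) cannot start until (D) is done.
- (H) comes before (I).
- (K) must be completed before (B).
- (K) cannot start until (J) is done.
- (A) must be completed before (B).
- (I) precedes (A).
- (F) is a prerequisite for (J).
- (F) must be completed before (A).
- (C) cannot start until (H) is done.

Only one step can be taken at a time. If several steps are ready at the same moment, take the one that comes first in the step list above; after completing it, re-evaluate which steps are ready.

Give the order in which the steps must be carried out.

(E) (H) (C) (I) (F) (D) (A) (J) (K) (B) (G)

Nothing is required for (E), (H) and (F). (E) is listed earlier → (E) first.
(H) and (F) are both available; (H) is listed earlier → (H).
(C) and (I) now also ready, so the ready set is {(C), (I), (F)}; (C) is listed earlier → (C).
Ready: (I) and (F). (I) is listed earlier → (I).
That leaves (F) as the only ready step → (F).
Now (D), (A), (J) and (G) have their prerequisites met. (D) is listed earlier, so (D) next.
Now (A), (J) and (G) have their prerequisites met. (A) is listed earlier, so (A) next.
Now (J) and (G) have their prerequisites met. (J) is listed earlier, so (J) next.
(K) now also ready, so the ready set is {(K), (G)}; (K) is listed earlier → (K).
Ready: (B) and (G). (B) is listed earlier → (B).
(G) needed (F), now all done → (G).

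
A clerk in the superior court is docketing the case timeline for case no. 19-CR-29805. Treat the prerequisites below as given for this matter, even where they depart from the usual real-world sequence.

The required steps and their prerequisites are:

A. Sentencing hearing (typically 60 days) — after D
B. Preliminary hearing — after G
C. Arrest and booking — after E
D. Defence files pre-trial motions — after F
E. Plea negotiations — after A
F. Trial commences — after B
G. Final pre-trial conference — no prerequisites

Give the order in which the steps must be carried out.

Only G has no prerequisites, so it is first.
B needed G, now all done → B.
F needed B, now all done → F.
Next only D has its prerequisites met → D.
A is the only step now ready → A.
E needed A, now all done → E.
Next only C has its prerequisites met → C.

G → B → F → D → A → E → C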